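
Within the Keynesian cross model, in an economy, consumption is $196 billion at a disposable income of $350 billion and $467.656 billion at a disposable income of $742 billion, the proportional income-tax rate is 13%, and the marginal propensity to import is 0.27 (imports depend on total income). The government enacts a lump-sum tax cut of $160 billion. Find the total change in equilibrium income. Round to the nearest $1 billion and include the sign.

MPC = ΔC/ΔYd = (467.656 − 196)/(742 − 350) = 271.656/392 = 0.693.
A lump-sum tax change of −$160 billion shifts disposable income by +$160 billion; first-round consumption changes by −c × ΔT = −0.693 × (−$160 billion) = +$110.88 billion.
Expenditure multiplier = 1/(1 − c(1−t) + m) = 1/(1 − 0.693×0.87 + 0.27) = 1/0.66709 ≈ 1.499.
The tax multiplier is −c × k ≈ −1.039, so ΔY = k × (−c·ΔT) = (+$110.88 billion) / 0.66709 ≈ +$166 billion.

+$166 billion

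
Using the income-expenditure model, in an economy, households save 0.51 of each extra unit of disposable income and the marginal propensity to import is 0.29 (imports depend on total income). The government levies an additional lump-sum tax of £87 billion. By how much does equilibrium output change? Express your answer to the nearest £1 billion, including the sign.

MPC = 1 − MPS = 1 − 0.51 = 0.49.
A lump-sum tax change of +£87 billion shifts disposable income by −£87 billion; first-round consumption changes by −c × ΔT = −0.49 × (+£87 billion) = −£42.63 billion.
Expenditure multiplier = 1/(1 − c + m) = 1/(1 − 0.49 + 0.29) = 1/0.8 = 1.25.
The tax multiplier is −c × k ≈ −0.613, so ΔY = k × (−c·ΔT) = (−£42.63 billion) / 0.8 ≈ −£53 billion.

−£53 billion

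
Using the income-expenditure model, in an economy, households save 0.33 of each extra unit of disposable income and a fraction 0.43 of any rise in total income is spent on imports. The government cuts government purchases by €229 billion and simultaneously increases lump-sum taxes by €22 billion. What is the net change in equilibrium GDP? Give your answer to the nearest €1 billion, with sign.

MPC = 1 − MPS = 1 − 0.33 = 0.67.
Expenditure multiplier = 1/(1 − c + m) = 1/(1 − 0.67 + 0.43) = 1/0.76 ≈ 1.316.
ΔG contributes k·ΔG = (−€229 billion) / 0.76 ≈ −€301.3 billion.
ΔT of +€22 billion changes first-round spending by −c·ΔT = −€14.74 billion, contributing k·(−c·ΔT) = (−€14.74 billion) / 0.76 ≈ −€19.4 billion.
Net ΔY = k(ΔG − c·ΔT) = (−€243.74 billion) / 0.76 ≈ −€321 billion.

−€321 billion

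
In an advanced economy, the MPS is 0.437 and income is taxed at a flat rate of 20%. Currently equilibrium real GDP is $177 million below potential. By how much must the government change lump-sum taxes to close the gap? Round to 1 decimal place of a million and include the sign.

MPC = 1 − MPS = 1 − 0.437 = 0.563.
Spending multiplier = 1/(1 − c(1−t)) = 1/(1 − 0.563×0.8) = 1/0.5496 ≈ 1.82.
Tax multiplier = −c·k = −0.563/0.5496 ≈ −1.024. Need ΔY = +$177 million, so ΔT = ΔY/(−c·k) = −(+$177 million) × 0.5496 / 0.563 ≈ −$172.8 million.
The government should cut lump-sum taxes by $172.8 million.

−$172.8 million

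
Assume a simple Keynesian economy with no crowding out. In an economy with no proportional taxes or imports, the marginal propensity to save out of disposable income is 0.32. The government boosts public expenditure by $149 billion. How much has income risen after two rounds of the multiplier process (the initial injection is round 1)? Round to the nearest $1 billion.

MPC = 1 − MPS = 1 − 0.32 = 0.68.
Round 1 adds ΔG = $149 billion; each later round is MPC = 0.68 times the previous.
After 2 rounds: 149 + 101.32 = ΔG·(1 − c^2)/(1 − c) = 149 × (1 − 0.4624)/0.32 ≈ $250 billion.

$250 billion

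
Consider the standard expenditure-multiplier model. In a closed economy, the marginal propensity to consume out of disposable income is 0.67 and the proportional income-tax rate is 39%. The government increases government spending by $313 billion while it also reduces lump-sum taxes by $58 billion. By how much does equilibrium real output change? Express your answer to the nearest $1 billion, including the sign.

+$595 billion

Expenditure multiplier = 1/(1 − c(1−t)) = 1/(1 − 0.67×0.61) = 1/0.5913 ≈ 1.691.
ΔG contributes k·ΔG = (+$313 billion) / 0.5913 ≈ +$529.3 billion.
ΔT of −$58 billion changes first-round spending by −c·ΔT = +$38.86 billion, contributing k·(−c·ΔT) = (+$38.86 billion) / 0.5913 ≈ +$65.7 billion.
Net ΔY = k(ΔG − c·ΔT) = (+$351.86 billion) / 0.5913 ≈ +$595 billion.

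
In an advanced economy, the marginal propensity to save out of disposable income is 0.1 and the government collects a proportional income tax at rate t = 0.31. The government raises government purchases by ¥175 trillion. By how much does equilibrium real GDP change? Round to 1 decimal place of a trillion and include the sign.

MPC = 1 − MPS = 1 − 0.1 = 0.9.
Government-spending multiplier = 1/(1 − c(1−t)) = 1/(1 − 0.9×0.69) = 1/0.379 ≈ 2.639.
ΔY = k × ΔG = (+¥175 trillion) / 0.379 ≈ +¥461.7 trillion.

+¥461.7 trillion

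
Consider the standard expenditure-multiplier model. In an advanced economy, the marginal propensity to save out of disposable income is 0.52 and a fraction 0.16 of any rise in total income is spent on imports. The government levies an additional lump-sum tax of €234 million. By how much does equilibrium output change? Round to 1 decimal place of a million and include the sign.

−€165.2 million

MPC = 1 − MPS = 1 − 0.52 = 0.48.
A lump-sum tax change of +€234 million shifts disposable income by −€234 million; first-round consumption changes by −c × ΔT = −0.48 × (+€234 million) = −€112.32 million.
Expenditure multiplier = 1/(1 − c + m) = 1/(1 − 0.48 + 0.16) = 1/0.68 ≈ 1.471.
The tax multiplier is −c × k ≈ −0.706, so ΔY = k × (−c·ΔT) = (−€112.32 million) / 0.68 ≈ −€165.2 million.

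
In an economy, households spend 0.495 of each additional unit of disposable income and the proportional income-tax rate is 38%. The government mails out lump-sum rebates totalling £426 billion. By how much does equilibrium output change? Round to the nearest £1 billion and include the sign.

A lump-sum tax change of −£426 billion shifts disposable income by +£426 billion; first-round consumption changes by −c × ΔT = −0.495 × (−£426 billion) = +£210.87 billion.
Expenditure multiplier = 1/(1 − c(1−t)) = 1/(1 − 0.495×0.62) = 1/0.6931 ≈ 1.443.
The tax multiplier is −c × k ≈ −0.714, so ΔY = k × (−c·ΔT) = (+£210.87 billion) / 0.6931 ≈ +£304 billion.

+£304 billion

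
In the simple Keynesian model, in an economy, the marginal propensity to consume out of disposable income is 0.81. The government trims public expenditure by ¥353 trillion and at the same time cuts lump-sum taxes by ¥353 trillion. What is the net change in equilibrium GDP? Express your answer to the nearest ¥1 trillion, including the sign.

−¥353 trillion

Expenditure multiplier = 1/(1 − MPC) = 1/(1 − 0.81) = 1/0.19 ≈ 5.263.
ΔG contributes k·ΔG = (−¥353 trillion) / 0.19 ≈ −¥1,857.9 trillion.
ΔT of −¥353 trillion changes first-round spending by −c·ΔT = +¥285.93 trillion, contributing k·(−c·ΔT) = (+¥285.93 trillion) / 0.19 ≈ +¥1,504.9 trillion.
With ΔG = ΔT and no other leakages, the balanced-budget multiplier is 1, so ΔY = ΔG = −¥353 trillion.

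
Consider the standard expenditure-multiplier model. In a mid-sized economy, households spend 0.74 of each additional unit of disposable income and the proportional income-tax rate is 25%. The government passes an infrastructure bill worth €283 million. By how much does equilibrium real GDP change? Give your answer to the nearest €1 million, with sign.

+€636 million

Government-spending multiplier = 1/(1 − c(1−t)) = 1/(1 − 0.74×0.75) = 1/0.445 ≈ 2.247.
ΔY = k × ΔG = (+€283 million) / 0.445 ≈ +€636 million.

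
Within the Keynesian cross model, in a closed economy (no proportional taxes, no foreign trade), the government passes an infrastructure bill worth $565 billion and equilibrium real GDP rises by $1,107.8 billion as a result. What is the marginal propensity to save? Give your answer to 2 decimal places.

Implied spending multiplier k = ΔY/ΔG = 1,107.8/565 ≈ 1.9607.
Since k = 1/(1 − MPC), MPC = 1 − 1/k = 1 − ΔG/ΔY = 1 − 565/1,107.8 ≈ 0.49.
MPS = 1 − MPC = 0.51.

0.51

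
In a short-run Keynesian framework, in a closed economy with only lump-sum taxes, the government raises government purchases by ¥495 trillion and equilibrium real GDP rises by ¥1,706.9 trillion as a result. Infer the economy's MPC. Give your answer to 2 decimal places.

0.71

Implied spending multiplier k = ΔY/ΔG = 1,706.9/495 ≈ 3.4483.
Since k = 1/(1 − MPC), MPC = 1 − 1/k = 1 − ΔG/ΔY = 1 − 495/1,706.9 ≈ 0.71.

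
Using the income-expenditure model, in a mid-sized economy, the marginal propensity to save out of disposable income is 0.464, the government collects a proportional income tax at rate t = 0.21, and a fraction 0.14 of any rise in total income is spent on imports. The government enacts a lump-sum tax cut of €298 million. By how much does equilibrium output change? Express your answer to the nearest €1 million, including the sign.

+€223 million

MPC = 1 − MPS = 1 − 0.464 = 0.536.
A lump-sum tax change of −€298 million shifts disposable income by +€298 million; first-round consumption changes by −c × ΔT = −0.536 × (−€298 million) = +€159.728 million.
Expenditure multiplier = 1/(1 − c(1−t) + m) = 1/(1 − 0.536×0.79 + 0.14) = 1/0.71656 ≈ 1.396.
The tax multiplier is −c × k ≈ −0.748, so ΔY = k × (−c·ΔT) = (+€159.728 million) / 0.71656 ≈ +€223 million.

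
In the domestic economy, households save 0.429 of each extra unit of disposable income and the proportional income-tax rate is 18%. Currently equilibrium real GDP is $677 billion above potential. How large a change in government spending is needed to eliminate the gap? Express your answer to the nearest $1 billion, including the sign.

−$360 billion

MPC = 1 − MPS = 1 − 0.429 = 0.571.
Spending multiplier = 1/(1 − c(1−t)) = 1/(1 − 0.571×0.82) = 1/0.53178 ≈ 1.88.
Need ΔY = −$677 billion, so ΔG = ΔY/k = (−$677 billion) × 0.53178 ≈ −$360 billion.
The government should cut government spending by $360 billion.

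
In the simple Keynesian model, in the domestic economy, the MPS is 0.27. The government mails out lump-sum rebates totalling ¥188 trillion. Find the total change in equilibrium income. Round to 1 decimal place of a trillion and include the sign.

+¥508.3 trillion

MPC = 1 − MPS = 1 − 0.27 = 0.73.
A lump-sum tax change of −¥188 trillion shifts disposable income by +¥188 trillion; first-round consumption changes by −c × ΔT = −0.73 × (−¥188 trillion) = +¥137.24 trillion.
Expenditure multiplier = 1/(1 − MPC) = 1/(1 − 0.73) = 1/0.27 ≈ 3.704.
The tax multiplier is −c × k ≈ −2.704, so ΔY = k × (−c·ΔT) = (+¥137.24 trillion) / 0.27 ≈ +¥508.3 trillion.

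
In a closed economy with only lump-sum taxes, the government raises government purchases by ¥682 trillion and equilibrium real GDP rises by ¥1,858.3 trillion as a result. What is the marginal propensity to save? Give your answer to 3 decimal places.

0.367

Implied spending multiplier k = ΔY/ΔG = 1,858.3/682 ≈ 2.7248.
Since k = 1/(1 − MPC), MPC = 1 − 1/k = 1 − ΔG/ΔY = 1 − 682/1,858.3 ≈ 0.633.
MPS = 1 − MPC = 0.367.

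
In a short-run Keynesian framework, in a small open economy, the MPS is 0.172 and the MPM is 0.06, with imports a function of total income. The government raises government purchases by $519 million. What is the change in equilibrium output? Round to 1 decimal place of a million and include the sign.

+$2,237.1 million

MPC = 1 − MPS = 1 − 0.172 = 0.828.
Government-spending multiplier = 1/(1 − c + m) = 1/(1 − 0.828 + 0.06) = 1/0.232 ≈ 4.31.
ΔY = k × ΔG = (+$519 million) / 0.232 ≈ +$2,237.1 million.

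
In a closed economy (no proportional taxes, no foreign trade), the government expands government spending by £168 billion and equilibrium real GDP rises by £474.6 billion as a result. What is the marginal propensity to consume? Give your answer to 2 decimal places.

0.65

Implied spending multiplier k = ΔY/ΔG = 474.6/168 = 2.825.
Since k = 1/(1 − MPC), MPC = 1 − 1/k = 1 − ΔG/ΔY = 1 − 168/474.6 ≈ 0.65.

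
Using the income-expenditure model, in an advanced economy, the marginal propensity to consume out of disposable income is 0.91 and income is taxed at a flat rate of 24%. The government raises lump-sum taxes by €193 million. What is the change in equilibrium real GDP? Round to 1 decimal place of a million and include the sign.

A lump-sum tax change of +€193 million shifts disposable income by −€193 million; first-round consumption changes by −c × ΔT = −0.91 × (+€193 million) = −€175.63 million.
Expenditure multiplier = 1/(1 − c(1−t)) = 1/(1 − 0.91×0.76) = 1/0.3084 ≈ 3.243.
The tax multiplier is −c × k ≈ −2.951, so ΔY = k × (−c·ΔT) = (−€175.63 million) / 0.3084 ≈ −€569.5 million.

−€569.5 million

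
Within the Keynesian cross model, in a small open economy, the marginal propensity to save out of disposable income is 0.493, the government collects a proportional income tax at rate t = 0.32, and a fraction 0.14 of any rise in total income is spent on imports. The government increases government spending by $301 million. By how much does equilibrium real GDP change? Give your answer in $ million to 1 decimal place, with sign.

+$378.5 million

MPC = 1 − MPS = 1 − 0.493 = 0.507.
Government-spending multiplier = 1/(1 − c(1−t) + m) = 1/(1 − 0.507×0.68 + 0.14) = 1/0.79524 ≈ 1.257.
ΔY = k × ΔG = (+$301 million) / 0.79524 ≈ +$378.5 million.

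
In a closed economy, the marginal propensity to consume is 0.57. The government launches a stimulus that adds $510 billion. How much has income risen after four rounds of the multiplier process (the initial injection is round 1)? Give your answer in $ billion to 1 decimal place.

Round 1 adds ΔG = $510 billion; each later round is MPC = 0.57 times the previous.
After 4 rounds: 510 + 290.7 + 165.699 + 94.44843 = ΔG·(1 − c^4)/(1 − c) = 510 × (1 − 0.10556001)/0.43 ≈ $1,060.8 billion.

$1,060.8 billion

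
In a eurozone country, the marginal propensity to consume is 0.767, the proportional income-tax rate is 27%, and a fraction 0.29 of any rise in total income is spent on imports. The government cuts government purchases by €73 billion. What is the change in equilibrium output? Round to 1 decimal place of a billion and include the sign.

−€100.0 billion

Spending multiplier = 1/(1 − c(1−t) + m) = 1/(1 − 0.767×0.73 + 0.29) = 1/0.73009 ≈ 1.37.
ΔY = k × ΔG = (−€73 billion) / 0.73009 ≈ −€100 billion.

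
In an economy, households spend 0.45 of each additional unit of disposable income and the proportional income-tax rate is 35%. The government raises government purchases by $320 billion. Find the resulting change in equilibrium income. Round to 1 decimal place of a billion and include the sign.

Government-spending multiplier = 1/(1 − c(1−t)) = 1/(1 − 0.45×0.65) = 1/0.7075 ≈ 1.413.
ΔY = k × ΔG = (+$320 billion) / 0.7075 ≈ +$452.3 billion.

+$452.3 billion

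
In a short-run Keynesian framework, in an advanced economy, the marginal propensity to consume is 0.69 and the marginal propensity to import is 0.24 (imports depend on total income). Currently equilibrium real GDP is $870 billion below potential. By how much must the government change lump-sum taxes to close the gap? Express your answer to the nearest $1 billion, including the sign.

−$693 billion

Spending multiplier = 1/(1 − c + m) = 1/(1 − 0.69 + 0.24) = 1/0.55 ≈ 1.818.
Tax multiplier = −c·k = −0.69/0.55 ≈ −1.255. Need ΔY = +$870 billion, so ΔT = ΔY/(−c·k) = −(+$870 billion) × 0.55 / 0.69 ≈ −$693 billion.
The government should cut lump-sum taxes by $693 billion.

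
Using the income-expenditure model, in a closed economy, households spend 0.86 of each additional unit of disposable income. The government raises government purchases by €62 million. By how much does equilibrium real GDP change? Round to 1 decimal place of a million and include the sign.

+€442.9 million

Government-spending multiplier = 1/(1 − MPC) = 1/(1 − 0.86) = 1/0.14 ≈ 7.143.
ΔY = k × ΔG = (+€62 million) / 0.14 ≈ +€442.9 million.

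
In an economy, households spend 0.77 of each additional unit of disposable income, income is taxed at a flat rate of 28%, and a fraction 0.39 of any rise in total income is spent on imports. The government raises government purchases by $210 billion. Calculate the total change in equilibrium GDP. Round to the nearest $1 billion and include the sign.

+$251 billion

Spending multiplier = 1/(1 − c(1−t) + m) = 1/(1 − 0.77×0.72 + 0.39) = 1/0.8356 ≈ 1.197.
ΔY = k × ΔG = (+$210 billion) / 0.8356 ≈ +$251 billion.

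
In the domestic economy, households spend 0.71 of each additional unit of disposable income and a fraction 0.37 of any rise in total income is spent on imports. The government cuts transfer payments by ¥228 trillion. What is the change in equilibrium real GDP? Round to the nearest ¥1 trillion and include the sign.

The transfer change shifts disposable income by −¥228 trillion, so first-round consumption changes by c·ΔTR = 0.71 × (−¥228 trillion) = −¥161.88 trillion.
Expenditure multiplier = 1/(1 − c + m) = 1/(1 − 0.71 + 0.37) = 1/0.66 ≈ 1.515.
The transfer multiplier is c × k ≈ 1.076, so ΔY = k × (c·ΔTR) = (−¥161.88 trillion) / 0.66 ≈ −¥245 trillion.

−¥245 trillion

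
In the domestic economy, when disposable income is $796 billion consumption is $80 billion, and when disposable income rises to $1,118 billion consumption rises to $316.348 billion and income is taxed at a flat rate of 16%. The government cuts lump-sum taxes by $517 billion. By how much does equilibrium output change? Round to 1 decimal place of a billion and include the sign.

MPC = ΔC/ΔYd = (316.348 − 80)/(1,118 − 796) = 236.348/322 = 0.734.
A lump-sum tax change of −$517 billion shifts disposable income by +$517 billion; first-round consumption changes by −c × ΔT = −0.734 × (−$517 billion) = +$379.478 billion.
Expenditure multiplier = 1/(1 − c(1−t)) = 1/(1 − 0.734×0.84) = 1/0.38344 ≈ 2.608.
The tax multiplier is −c × k ≈ −1.914, so ΔY = k × (−c·ΔT) = (+$379.478 billion) / 0.38344 ≈ +$989.7 billion.

+$989.7 billion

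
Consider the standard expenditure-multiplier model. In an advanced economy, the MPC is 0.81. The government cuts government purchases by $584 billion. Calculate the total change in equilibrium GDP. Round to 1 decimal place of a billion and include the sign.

Expenditure multiplier = 1/(1 − MPC) = 1/(1 − 0.81) = 1/0.19 ≈ 5.263.
ΔY = k × ΔG = (−$584 billion) / 0.19 ≈ −$3,073.7 billion.

−$3,073.7 billion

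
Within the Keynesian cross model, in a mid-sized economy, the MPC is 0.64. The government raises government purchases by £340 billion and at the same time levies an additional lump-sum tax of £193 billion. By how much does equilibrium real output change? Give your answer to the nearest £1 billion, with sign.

+£601 billion

Expenditure multiplier = 1/(1 − MPC) = 1/(1 − 0.64) = 1/0.36 ≈ 2.778.
ΔG contributes k·ΔG = (+£340 billion) / 0.36 ≈ +£944.4 billion.
ΔT of +£193 billion changes first-round spending by −c·ΔT = −£123.52 billion, contributing k·(−c·ΔT) = (−£123.52 billion) / 0.36 ≈ −£343.1 billion.
Net ΔY = k(ΔG − c·ΔT) = (+£216.48 billion) / 0.36 ≈ +£601 billion.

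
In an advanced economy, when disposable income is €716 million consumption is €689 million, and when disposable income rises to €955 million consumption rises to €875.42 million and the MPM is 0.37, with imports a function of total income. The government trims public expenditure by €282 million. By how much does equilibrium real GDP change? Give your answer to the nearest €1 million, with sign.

MPC = ΔC/ΔYd = (875.42 − 689)/(955 − 716) = 186.42/239 = 0.78.
Government-spending multiplier = 1/(1 − c + m) = 1/(1 − 0.78 + 0.37) = 1/0.59 ≈ 1.695.
ΔY = k × ΔG = (−€282 million) / 0.59 ≈ −€478 million.

−€478 million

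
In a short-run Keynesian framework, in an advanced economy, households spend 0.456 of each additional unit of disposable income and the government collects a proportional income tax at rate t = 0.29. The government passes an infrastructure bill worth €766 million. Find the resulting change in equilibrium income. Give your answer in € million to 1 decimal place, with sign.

Spending multiplier = 1/(1 − c(1−t)) = 1/(1 − 0.456×0.71) = 1/0.67624 ≈ 1.479.
ΔY = k × ΔG = (+€766 million) / 0.67624 ≈ +€1,132.7 million.

+€1,132.7 million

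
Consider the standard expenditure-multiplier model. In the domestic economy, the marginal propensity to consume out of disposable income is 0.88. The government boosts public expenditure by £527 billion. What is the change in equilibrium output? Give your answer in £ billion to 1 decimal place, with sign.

+£4,391.7 billion

Spending multiplier = 1/(1 − MPC) = 1/(1 − 0.88) = 1/0.12 ≈ 8.333.
ΔY = k × ΔG = (+£527 billion) / 0.12 ≈ +£4,391.7 billion.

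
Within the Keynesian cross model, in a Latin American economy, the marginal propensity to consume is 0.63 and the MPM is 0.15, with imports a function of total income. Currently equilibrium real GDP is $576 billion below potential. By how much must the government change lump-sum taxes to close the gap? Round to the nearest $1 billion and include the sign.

−$475 billion

Spending multiplier = 1/(1 − c + m) = 1/(1 − 0.63 + 0.15) = 1/0.52 ≈ 1.923.
Tax multiplier = −c·k = −0.63/0.52 ≈ −1.212. Need ΔY = +$576 billion, so ΔT = ΔY/(−c·k) = −(+$576 billion) × 0.52 / 0.63 ≈ −$475 billion.
The government should cut lump-sum taxes by $475 billion.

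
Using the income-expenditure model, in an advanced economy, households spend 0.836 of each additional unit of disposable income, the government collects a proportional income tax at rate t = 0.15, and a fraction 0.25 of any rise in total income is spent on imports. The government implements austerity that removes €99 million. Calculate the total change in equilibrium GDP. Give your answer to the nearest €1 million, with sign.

Expenditure multiplier = 1/(1 − c(1−t) + m) = 1/(1 − 0.836×0.85 + 0.25) = 1/0.5394 ≈ 1.854.
ΔY = k × ΔG = (−€99 million) / 0.5394 ≈ −€184 million.

−€184 million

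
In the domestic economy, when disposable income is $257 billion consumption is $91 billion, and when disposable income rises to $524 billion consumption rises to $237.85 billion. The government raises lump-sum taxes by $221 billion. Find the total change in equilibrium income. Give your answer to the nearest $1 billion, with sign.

−$270 billion

MPC = ΔC/ΔYd = (237.85 − 91)/(524 − 257) = 146.85/267 = 0.55.
A lump-sum tax change of +$221 billion shifts disposable income by −$221 billion; first-round consumption changes by −c × ΔT = −0.55 × (+$221 billion) = −$121.55 billion.
Expenditure multiplier = 1/(1 − MPC) = 1/(1 − 0.55) = 1/0.45 ≈ 2.222.
The tax multiplier is −c × k ≈ −1.222, so ΔY = k × (−c·ΔT) = (−$121.55 billion) / 0.45 ≈ −$270 billion.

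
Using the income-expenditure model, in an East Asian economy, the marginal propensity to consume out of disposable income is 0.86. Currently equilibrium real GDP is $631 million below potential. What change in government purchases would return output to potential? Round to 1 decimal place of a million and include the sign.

+$88.3 million

Spending multiplier = 1/(1 − MPC) = 1/(1 − 0.86) = 1/0.14 ≈ 7.143.
Need ΔY = +$631 million, so ΔG = ΔY/k = (+$631 million) × 0.14 ≈ +$88.3 million.
The government should increase government purchases by $88.3 million.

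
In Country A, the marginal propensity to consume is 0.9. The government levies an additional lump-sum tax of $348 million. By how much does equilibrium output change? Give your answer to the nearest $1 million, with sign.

A lump-sum tax change of +$348 million shifts disposable income by −$348 million; first-round consumption changes by −c × ΔT = −0.9 × (+$348 million) = −$313.2 million.
Expenditure multiplier = 1/(1 − MPC) = 1/(1 − 0.9) = 1/0.1 = 10.
The tax multiplier is −c × k = −9, so ΔY = k × (−c·ΔT) = (−$313.2 million) / 0.1 = −$3,132 million.

−$3,132 million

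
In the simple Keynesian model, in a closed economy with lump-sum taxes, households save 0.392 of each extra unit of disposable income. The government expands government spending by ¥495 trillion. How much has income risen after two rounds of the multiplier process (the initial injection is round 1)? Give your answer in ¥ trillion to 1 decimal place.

MPC = 1 − MPS = 1 − 0.392 = 0.608.
Round 1 adds ΔG = ¥495 trillion; each later round is MPC = 0.608 times the previous.
After 2 rounds: 495 + 300.96 = ΔG·(1 − c^2)/(1 − c) = 495 × (1 − 0.369664)/0.392 ≈ ¥796 trillion.

¥796.0 trillion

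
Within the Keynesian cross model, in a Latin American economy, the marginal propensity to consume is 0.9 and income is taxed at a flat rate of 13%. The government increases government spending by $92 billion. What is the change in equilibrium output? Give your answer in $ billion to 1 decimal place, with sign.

+$424.0 billion

Expenditure multiplier = 1/(1 − c(1−t)) = 1/(1 − 0.9×0.87) = 1/0.217 ≈ 4.608.
ΔY = k × ΔG = (+$92 billion) / 0.217 ≈ +$424 billion.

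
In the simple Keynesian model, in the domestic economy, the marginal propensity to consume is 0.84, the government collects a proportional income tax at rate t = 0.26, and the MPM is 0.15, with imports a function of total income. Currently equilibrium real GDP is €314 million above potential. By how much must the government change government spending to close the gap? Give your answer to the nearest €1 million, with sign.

−€166 million

Spending multiplier = 1/(1 − c(1−t) + m) = 1/(1 − 0.84×0.74 + 0.15) = 1/0.5284 ≈ 1.893.
Need ΔY = −€314 million, so ΔG = ΔY/k = (−€314 million) × 0.5284 ≈ −€166 million.
The government should cut government spending by €166 million.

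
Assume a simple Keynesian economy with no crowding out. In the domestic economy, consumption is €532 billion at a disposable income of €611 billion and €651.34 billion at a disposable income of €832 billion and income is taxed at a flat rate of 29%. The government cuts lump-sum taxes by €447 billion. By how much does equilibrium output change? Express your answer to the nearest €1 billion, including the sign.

+€391 billion

MPC = ΔC/ΔYd = (651.34 − 532)/(832 − 611) = 119.34/221 = 0.54.
A lump-sum tax change of −€447 billion shifts disposable income by +€447 billion; first-round consumption changes by −c × ΔT = −0.54 × (−€447 billion) = +€241.38 billion.
Expenditure multiplier = 1/(1 − c(1−t)) = 1/(1 − 0.54×0.71) = 1/0.6166 ≈ 1.622.
The tax multiplier is −c × k ≈ −0.876, so ΔY = k × (−c·ΔT) = (+€241.38 billion) / 0.6166 ≈ +€391 billion.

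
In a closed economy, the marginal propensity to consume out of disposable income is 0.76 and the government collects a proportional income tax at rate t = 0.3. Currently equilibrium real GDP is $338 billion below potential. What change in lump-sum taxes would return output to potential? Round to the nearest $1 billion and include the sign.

−$208 billion

Spending multiplier = 1/(1 − c(1−t)) = 1/(1 − 0.76×0.7) = 1/0.468 ≈ 2.137.
Tax multiplier = −c·k = −0.76/0.468 ≈ −1.624. Need ΔY = +$338 billion, so ΔT = ΔY/(−c·k) = −(+$338 billion) × 0.468 / 0.76 ≈ −$208 billion.
The government should cut lump-sum taxes by $208 billion.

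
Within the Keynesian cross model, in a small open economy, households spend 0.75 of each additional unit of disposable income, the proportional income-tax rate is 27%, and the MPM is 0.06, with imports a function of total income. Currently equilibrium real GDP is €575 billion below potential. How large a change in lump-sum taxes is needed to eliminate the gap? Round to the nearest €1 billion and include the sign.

−€393 billion

Spending multiplier = 1/(1 − c(1−t) + m) = 1/(1 − 0.75×0.73 + 0.06) = 1/0.5125 ≈ 1.951.
Tax multiplier = −c·k = −0.75/0.5125 ≈ −1.463. Need ΔY = +€575 billion, so ΔT = ΔY/(−c·k) = −(+€575 billion) × 0.5125 / 0.75 ≈ −€393 billion.
The government should cut lump-sum taxes by €393 billion.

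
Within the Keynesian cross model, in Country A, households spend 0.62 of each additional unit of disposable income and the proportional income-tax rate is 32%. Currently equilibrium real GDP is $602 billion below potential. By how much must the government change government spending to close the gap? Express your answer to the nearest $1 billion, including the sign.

+$348 billion

Spending multiplier = 1/(1 − c(1−t)) = 1/(1 − 0.62×0.68) = 1/0.5784 ≈ 1.729.
Need ΔY = +$602 billion, so ΔG = ΔY/k = (+$602 billion) × 0.5784 ≈ +$348 billion.
The government should increase government spending by $348 billion.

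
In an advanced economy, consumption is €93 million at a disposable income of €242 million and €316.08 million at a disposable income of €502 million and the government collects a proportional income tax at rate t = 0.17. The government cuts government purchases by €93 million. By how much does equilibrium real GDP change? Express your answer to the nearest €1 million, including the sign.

−€323 million

MPC = ΔC/ΔYd = (316.08 − 93)/(502 − 242) = 223.08/260 = 0.858.
Expenditure multiplier = 1/(1 − c(1−t)) = 1/(1 − 0.858×0.83) = 1/0.28786 ≈ 3.474.
ΔY = k × ΔG = (−€93 million) / 0.28786 ≈ −€323 million.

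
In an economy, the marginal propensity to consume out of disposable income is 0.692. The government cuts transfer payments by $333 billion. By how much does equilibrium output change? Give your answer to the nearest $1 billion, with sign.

The transfer change shifts disposable income by −$333 billion, so first-round consumption changes by c·ΔTR = 0.692 × (−$333 billion) = −$230.436 billion.
Expenditure multiplier = 1/(1 − MPC) = 1/(1 − 0.692) = 1/0.308 ≈ 3.247.
The transfer multiplier is c × k ≈ 2.247, so ΔY = k × (c·ΔTR) = (−$230.436 billion) / 0.308 ≈ −$748 billion.

−$748 billion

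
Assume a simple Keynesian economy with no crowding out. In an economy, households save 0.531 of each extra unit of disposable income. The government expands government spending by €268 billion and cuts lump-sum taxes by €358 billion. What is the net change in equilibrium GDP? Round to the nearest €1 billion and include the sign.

MPC = 1 − MPS = 1 − 0.531 = 0.469.
Expenditure multiplier = 1/(1 − MPC) = 1/(1 − 0.469) = 1/0.531 ≈ 1.883.
ΔG contributes k·ΔG = (+€268 billion) / 0.531 ≈ +€504.7 billion.
ΔT of −€358 billion changes first-round spending by −c·ΔT = +€167.902 billion, contributing k·(−c·ΔT) = (+€167.902 billion) / 0.531 ≈ +€316.2 billion.
Net ΔY = k(ΔG − c·ΔT) = (+€435.902 billion) / 0.531 ≈ +€821 billion.

+€821 billion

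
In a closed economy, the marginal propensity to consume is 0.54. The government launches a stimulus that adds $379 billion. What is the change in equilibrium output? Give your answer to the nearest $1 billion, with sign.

Government-spending multiplier = 1/(1 − MPC) = 1/(1 − 0.54) = 1/0.46 ≈ 2.174.
ΔY = k × ΔG = (+$379 billion) / 0.46 ≈ +$824 billion.

+$824 billion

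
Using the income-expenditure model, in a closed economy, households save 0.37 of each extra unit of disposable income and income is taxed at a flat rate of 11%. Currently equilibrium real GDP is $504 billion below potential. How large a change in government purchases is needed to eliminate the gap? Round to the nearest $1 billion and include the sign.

+$221 billion

MPC = 1 − MPS = 1 − 0.37 = 0.63.
Spending multiplier = 1/(1 − c(1−t)) = 1/(1 − 0.63×0.89) = 1/0.4393 ≈ 2.276.
Need ΔY = +$504 billion, so ΔG = ΔY/k = (+$504 billion) × 0.4393 ≈ +$221 billion.
The government should increase government purchases by $221 billion.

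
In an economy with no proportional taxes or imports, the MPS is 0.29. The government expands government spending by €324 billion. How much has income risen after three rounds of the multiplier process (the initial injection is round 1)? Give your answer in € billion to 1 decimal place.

€717.4 billion

MPC = 1 − MPS = 1 − 0.29 = 0.71.
Round 1 adds ΔG = €324 billion; each later round is MPC = 0.71 times the previous.
After 3 rounds: 324 + 230.04 + 163.3284 = ΔG·(1 − c^3)/(1 − c) = 324 × (1 − 0.357911)/0.29 ≈ €717.4 billion.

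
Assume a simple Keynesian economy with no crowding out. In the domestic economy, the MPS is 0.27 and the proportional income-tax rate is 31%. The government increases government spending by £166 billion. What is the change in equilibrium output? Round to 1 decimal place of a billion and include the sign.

+£334.5 billion

MPC = 1 − MPS = 1 − 0.27 = 0.73.
Expenditure multiplier = 1/(1 − c(1−t)) = 1/(1 − 0.73×0.69) = 1/0.4963 ≈ 2.015.
ΔY = k × ΔG = (+£166 billion) / 0.4963 ≈ +£334.5 billion.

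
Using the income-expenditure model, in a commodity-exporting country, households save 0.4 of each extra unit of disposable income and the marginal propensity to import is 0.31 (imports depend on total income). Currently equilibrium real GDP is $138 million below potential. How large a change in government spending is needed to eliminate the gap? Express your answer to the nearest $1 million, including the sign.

+$98 million

MPC = 1 − MPS = 1 − 0.4 = 0.6.
Spending multiplier = 1/(1 − c + m) = 1/(1 − 0.6 + 0.31) = 1/0.71 ≈ 1.408.
Need ΔY = +$138 million, so ΔG = ΔY/k = (+$138 million) × 0.71 ≈ +$98 million.
The government should increase government spending by $98 million.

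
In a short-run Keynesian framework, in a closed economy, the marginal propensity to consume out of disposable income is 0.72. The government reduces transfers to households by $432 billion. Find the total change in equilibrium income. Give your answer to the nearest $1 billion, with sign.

The transfer change shifts disposable income by −$432 billion, so first-round consumption changes by c·ΔTR = 0.72 × (−$432 billion) = −$311.04 billion.
Expenditure multiplier = 1/(1 − MPC) = 1/(1 − 0.72) = 1/0.28 ≈ 3.571.
The transfer multiplier is c × k ≈ 2.571, so ΔY = k × (c·ΔTR) = (−$311.04 billion) / 0.28 ≈ −$1,111 billion.

−$1,111 billion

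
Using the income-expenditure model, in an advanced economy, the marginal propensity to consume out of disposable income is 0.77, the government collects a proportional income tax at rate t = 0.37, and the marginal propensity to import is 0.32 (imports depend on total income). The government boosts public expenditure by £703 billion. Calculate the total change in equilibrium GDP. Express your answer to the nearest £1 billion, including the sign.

Expenditure multiplier = 1/(1 − c(1−t) + m) = 1/(1 − 0.77×0.63 + 0.32) = 1/0.8349 ≈ 1.198.
ΔY = k × ΔG = (+£703 billion) / 0.8349 ≈ +£842 billion.

+£842 billion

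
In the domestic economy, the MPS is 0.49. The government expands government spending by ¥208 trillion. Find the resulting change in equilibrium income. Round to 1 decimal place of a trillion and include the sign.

+¥424.5 trillion

MPC = 1 − MPS = 1 − 0.49 = 0.51.
Spending multiplier = 1/(1 − MPC) = 1/(1 − 0.51) = 1/0.49 ≈ 2.041.
ΔY = k × ΔG = (+¥208 trillion) / 0.49 ≈ +¥424.5 trillion.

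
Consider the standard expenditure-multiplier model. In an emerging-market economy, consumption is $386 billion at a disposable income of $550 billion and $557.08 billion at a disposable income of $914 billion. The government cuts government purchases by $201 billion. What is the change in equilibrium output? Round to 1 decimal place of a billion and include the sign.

MPC = ΔC/ΔYd = (557.08 − 386)/(914 − 550) = 171.08/364 = 0.47.
Spending multiplier = 1/(1 − MPC) = 1/(1 − 0.47) = 1/0.53 ≈ 1.887.
ΔY = k × ΔG = (−$201 billion) / 0.53 ≈ −$379.2 billion.

−$379.2 billion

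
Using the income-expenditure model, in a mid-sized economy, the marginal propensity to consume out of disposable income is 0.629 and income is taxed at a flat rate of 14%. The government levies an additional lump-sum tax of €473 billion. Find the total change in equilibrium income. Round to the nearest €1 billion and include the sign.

−€648 billion

A lump-sum tax change of +€473 billion shifts disposable income by −€473 billion; first-round consumption changes by −c × ΔT = −0.629 × (+€473 billion) = −€297.517 billion.
Expenditure multiplier = 1/(1 − c(1−t)) = 1/(1 − 0.629×0.86) = 1/0.45906 ≈ 2.178.
The tax multiplier is −c × k ≈ −1.37, so ΔY = k × (−c·ΔT) = (−€297.517 billion) / 0.45906 ≈ −€648 billion.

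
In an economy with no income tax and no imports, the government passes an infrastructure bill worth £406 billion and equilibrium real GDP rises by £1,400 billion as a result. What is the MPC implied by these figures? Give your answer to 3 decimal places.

Implied spending multiplier k = ΔY/ΔG = 1,400/406 ≈ 3.4483.
Since k = 1/(1 − MPC), MPC = 1 − 1/k = 1 − ΔG/ΔY = 1 − 406/1,400 = 0.710.

0.710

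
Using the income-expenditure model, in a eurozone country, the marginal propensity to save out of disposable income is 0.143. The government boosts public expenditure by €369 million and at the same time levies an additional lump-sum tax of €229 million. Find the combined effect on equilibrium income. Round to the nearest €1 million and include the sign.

MPC = 1 − MPS = 1 − 0.143 = 0.857.
Expenditure multiplier = 1/(1 − MPC) = 1/(1 − 0.857) = 1/0.143 ≈ 6.993.
ΔG contributes k·ΔG = (+€369 million) / 0.143 ≈ +€2,580.4 million.
ΔT of +€229 million changes first-round spending by −c·ΔT = −€196.253 million, contributing k·(−c·ΔT) = (−€196.253 million) / 0.143 ≈ −€1,372.4 million.
Net ΔY = k(ΔG − c·ΔT) = (+€172.747 million) / 0.143 ≈ +€1,208 million.

+€1,208 million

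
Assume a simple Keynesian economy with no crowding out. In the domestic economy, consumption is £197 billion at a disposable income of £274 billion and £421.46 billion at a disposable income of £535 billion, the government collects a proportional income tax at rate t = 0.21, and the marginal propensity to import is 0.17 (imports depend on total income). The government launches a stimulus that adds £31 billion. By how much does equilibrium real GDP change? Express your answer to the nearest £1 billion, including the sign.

MPC = ΔC/ΔYd = (421.46 − 197)/(535 − 274) = 224.46/261 = 0.86.
Expenditure multiplier = 1/(1 − c(1−t) + m) = 1/(1 − 0.86×0.79 + 0.17) = 1/0.4906 ≈ 2.038.
ΔY = k × ΔG = (+£31 billion) / 0.4906 ≈ +£63 billion.

+£63 billion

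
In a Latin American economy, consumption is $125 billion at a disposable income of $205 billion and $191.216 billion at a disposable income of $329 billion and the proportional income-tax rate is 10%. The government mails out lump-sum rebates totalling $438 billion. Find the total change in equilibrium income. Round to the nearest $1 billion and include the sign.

MPC = ΔC/ΔYd = (191.216 − 125)/(329 − 205) = 66.216/124 = 0.534.
A lump-sum tax change of −$438 billion shifts disposable income by +$438 billion; first-round consumption changes by −c × ΔT = −0.534 × (−$438 billion) = +$233.892 billion.
Expenditure multiplier = 1/(1 − c(1−t)) = 1/(1 − 0.534×0.9) = 1/0.5194 ≈ 1.925.
The tax multiplier is −c × k ≈ −1.028, so ΔY = k × (−c·ΔT) = (+$233.892 billion) / 0.5194 ≈ +$450 billion.

+$450 billion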